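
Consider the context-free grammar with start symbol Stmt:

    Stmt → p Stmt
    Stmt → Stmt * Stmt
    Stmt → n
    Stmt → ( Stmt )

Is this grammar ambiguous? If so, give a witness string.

Witness: p n * n

Derivation 1: Stmt ⇒ p Stmt ⇒ p Stmt * Stmt ⇒ p n * Stmt ⇒ p n * n
Derivation 2: Stmt ⇒ Stmt * Stmt ⇒ p Stmt * Stmt ⇒ p n * Stmt ⇒ p n * n

Two distinct leftmost derivations for the same string.

Ambiguous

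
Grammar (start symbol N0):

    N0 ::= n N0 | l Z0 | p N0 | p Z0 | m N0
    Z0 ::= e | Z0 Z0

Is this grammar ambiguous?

Witness: l e e e

Derivation 1: N0 ⇒ l Z0 ⇒ l Z0 Z0 ⇒ l e Z0 ⇒ l e Z0 Z0 ⇒ l e e Z0 ⇒ l e e e
Derivation 2: N0 ⇒ l Z0 ⇒ l Z0 Z0 ⇒ l Z0 Z0 Z0 ⇒ l e Z0 Z0 ⇒ l e e Z0 ⇒ l e e e

Two distinct leftmost derivations for the same string.

Ambiguous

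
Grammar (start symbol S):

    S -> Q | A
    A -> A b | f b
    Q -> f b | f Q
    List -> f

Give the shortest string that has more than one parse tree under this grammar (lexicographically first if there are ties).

length 2: f b has 2 parse trees

Two derivations of f b:
  S ⇒ Q ⇒ f b
  S ⇒ A ⇒ f b

f b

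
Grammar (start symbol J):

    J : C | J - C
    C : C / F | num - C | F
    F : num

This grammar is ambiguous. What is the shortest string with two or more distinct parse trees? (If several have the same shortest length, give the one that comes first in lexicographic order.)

length 1: no string has ≥2 trees
length 3: num - num has 2 parse trees

Two derivations of num - num:
  J ⇒ C ⇒ num - C ⇒ num - F ⇒ num - num
  J ⇒ J - C ⇒ C - C ⇒ F - C ⇒ num - C ⇒ num - F ⇒ num - num

num - num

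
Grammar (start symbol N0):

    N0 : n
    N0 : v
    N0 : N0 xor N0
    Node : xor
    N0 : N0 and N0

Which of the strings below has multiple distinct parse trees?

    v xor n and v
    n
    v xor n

v xor n and v

v xor n and v: 2 trees
n: 1 tree
v xor n: 1 tree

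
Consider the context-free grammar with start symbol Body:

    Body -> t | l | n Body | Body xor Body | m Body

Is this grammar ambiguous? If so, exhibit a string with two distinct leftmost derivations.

Witness: m l xor l

Derivation 1: Body ⇒ Body xor Body ⇒ m Body xor Body ⇒ m l xor Body ⇒ m l xor l
Derivation 2: Body ⇒ m Body ⇒ m Body xor Body ⇒ m l xor Body ⇒ m l xor l

Two distinct leftmost derivations for the same string.

Ambiguous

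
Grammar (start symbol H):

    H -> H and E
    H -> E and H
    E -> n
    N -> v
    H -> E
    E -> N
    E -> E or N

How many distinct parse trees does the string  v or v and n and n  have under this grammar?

Parse trees for v or v and n and n:
  [H [H [H [E [E [N v]] or [N v]]] and [E n]] and [E n]]
  [H [H [E [E [N v]] or [N v]] and [H [E n]]] and [E n]]
  [H [E [E [N v]] or [N v]] and [H [H [E n]] and [E n]]]
  [H [E [E [N v]] or [N v]] and [H [E n] and [H [E n]]]]

4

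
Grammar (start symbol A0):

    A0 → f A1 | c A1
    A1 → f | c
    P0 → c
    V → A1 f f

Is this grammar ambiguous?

Only A0, A1 are reachable from A0; ignoring the rest: The reachable rules are right-linear with at most one rule per (nonterminal, next-terminal) pair. Each input token forces the next rule, so parsing is deterministic.

Unambiguous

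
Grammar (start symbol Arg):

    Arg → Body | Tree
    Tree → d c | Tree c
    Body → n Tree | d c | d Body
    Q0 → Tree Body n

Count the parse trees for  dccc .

Parse trees for dccc:
  [Arg [Tree [Tree [Tree d c] c] c]]

1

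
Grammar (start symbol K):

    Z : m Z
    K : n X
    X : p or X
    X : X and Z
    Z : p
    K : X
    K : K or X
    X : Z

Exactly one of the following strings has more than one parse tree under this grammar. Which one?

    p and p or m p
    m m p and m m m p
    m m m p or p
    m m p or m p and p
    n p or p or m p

p and p or m p: 1 tree
m m p and m m m p: 1 tree
m m m p or p: 1 tree
m m p or m p and p: 1 tree
n p or p or m p: 4 trees

n p or p or m p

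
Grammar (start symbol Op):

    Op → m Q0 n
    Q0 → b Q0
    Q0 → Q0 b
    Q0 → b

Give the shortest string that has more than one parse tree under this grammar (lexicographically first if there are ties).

m b b n

length 3: no string has ≥2 trees
length 4: m b b n has 2 parse trees

Two derivations of m b b n:
  Op ⇒ m Q0 n ⇒ m b Q0 n ⇒ m b b n
  Op ⇒ m Q0 n ⇒ m Q0 b n ⇒ m b b n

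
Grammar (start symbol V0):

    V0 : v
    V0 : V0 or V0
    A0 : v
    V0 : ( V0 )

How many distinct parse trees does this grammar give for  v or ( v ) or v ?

2

Parse trees for v or ( v ) or v:
  [V0 [V0 v] or [V0 [V0 ( [V0 v] )] or [V0 v]]]
  [V0 [V0 [V0 v] or [V0 ( [V0 v] )]] or [V0 v]]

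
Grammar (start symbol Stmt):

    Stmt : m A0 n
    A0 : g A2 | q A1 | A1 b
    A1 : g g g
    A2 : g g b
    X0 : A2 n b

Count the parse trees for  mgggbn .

Parse trees for mgggbn:
  [Stmt m [A0 g [A2 g g b]] n]
  [Stmt m [A0 [A1 g g g] b] n]

2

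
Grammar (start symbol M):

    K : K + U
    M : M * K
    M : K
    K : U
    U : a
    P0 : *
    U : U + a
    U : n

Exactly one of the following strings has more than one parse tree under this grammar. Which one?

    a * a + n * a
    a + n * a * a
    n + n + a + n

a * a + n * a: 1 tree
a + n * a * a: 1 tree
n + n + a + n: 2 trees

n + n + a + n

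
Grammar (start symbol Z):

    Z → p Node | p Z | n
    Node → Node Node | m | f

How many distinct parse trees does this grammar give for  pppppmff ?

Parse trees for pppppmff:
  [Z p [Z p [Z p [Z p [Z p [Node [Node m] [Node [Node f] [Node f]]]]]]]]
  [Z p [Z p [Z p [Z p [Z p [Node [Node [Node m] [Node f]] [Node f]]]]]]]

2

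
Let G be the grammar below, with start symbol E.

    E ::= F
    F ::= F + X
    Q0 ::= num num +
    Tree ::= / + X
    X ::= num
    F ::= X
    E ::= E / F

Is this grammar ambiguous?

Unambiguous

(Tree, Q0 are unreachable from E, so their rules don't affect L(E).) The grammar is stratified — E handles '/' (left-recursive), F handles '+', X atoms. Each operator has a fixed associativity and precedence level, so every string has one parse.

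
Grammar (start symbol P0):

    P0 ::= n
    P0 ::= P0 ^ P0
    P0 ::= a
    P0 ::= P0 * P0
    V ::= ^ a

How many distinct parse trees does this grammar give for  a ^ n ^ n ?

Parse trees for a ^ n ^ n:
  [P0 [P0 a] ^ [P0 [P0 n] ^ [P0 n]]]
  [P0 [P0 [P0 a] ^ [P0 n]] ^ [P0 n]]

2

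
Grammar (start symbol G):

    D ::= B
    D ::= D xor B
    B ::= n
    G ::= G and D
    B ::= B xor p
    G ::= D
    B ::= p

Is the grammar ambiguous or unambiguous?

Witness: n xor p

Derivation 1: G ⇒ D ⇒ B ⇒ B xor p ⇒ n xor p
Derivation 2: G ⇒ D ⇒ D xor B ⇒ B xor B ⇒ n xor B ⇒ n xor p

Two distinct leftmost derivations for the same string.

Ambiguous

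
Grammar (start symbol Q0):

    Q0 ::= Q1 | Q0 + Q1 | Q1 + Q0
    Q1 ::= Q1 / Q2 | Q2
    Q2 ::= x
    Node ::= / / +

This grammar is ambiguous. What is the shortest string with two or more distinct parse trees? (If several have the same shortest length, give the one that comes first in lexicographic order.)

length 1: no string has ≥2 trees
length 3: x + x has 2 parse trees

Two derivations of x + x:
  Q0 ⇒ Q0 + Q1 ⇒ Q1 + Q1 ⇒ Q2 + Q1 ⇒ x + Q1 ⇒ x + Q2 ⇒ x + x
  Q0 ⇒ Q1 + Q0 ⇒ Q2 + Q0 ⇒ x + Q0 ⇒ x + Q1 ⇒ x + Q2 ⇒ x + x

x + x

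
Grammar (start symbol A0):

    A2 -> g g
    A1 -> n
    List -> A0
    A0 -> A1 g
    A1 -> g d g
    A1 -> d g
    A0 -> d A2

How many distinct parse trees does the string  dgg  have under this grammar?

Parse trees for dgg:
  [A0 [A1 d g] g]
  [A0 d [A2 g g]]

2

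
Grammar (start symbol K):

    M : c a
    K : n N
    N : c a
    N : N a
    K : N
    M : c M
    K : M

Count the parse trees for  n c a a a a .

1

Parse trees for n c a a a a:
  [K n [N [N [N [N c a] a] a] a]]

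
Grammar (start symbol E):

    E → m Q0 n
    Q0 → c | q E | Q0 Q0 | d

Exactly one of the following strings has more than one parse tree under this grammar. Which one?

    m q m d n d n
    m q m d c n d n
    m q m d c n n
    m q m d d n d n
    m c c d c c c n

m q m d n d n: 1 tree
m q m d c n d n: 1 tree
m q m d c n n: 1 tree
m q m d d n d n: 1 tree
m c c d c c c n: 42 trees

m c c d c c c n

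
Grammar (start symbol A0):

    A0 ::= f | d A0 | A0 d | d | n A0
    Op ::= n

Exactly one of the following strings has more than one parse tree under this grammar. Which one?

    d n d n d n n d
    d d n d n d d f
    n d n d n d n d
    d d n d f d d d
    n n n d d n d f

d d n d f d d d

d n d n d n n d: 1 tree
d d n d n d d f: 1 tree
n d n d n d n d: 1 tree
d d n d f d d d: 35 trees
n n n d d n d f: 1 tree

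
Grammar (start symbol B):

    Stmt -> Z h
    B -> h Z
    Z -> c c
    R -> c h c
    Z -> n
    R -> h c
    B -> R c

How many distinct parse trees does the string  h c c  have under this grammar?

2

Parse trees for h c c:
  [B h [Z c c]]
  [B [R h c] c]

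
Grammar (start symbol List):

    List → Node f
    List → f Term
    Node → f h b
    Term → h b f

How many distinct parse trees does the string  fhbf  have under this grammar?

Parse trees for fhbf:
  [List [Node f h b] f]
  [List f [Term h b f]]

2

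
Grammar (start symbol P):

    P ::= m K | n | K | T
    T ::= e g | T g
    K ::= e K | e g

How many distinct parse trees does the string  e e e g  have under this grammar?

1

Parse trees for e e e g:
  [P [K e [K e [K e g]]]]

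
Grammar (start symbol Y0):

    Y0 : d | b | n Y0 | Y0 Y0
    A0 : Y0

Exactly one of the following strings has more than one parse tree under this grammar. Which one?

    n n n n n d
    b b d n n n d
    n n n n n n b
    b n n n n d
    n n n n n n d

n n n n n d: 1 tree
b b d n n n d: 5 trees
n n n n n n b: 1 tree
b n n n n d: 1 tree
n n n n n n d: 1 tree

b b d n n n d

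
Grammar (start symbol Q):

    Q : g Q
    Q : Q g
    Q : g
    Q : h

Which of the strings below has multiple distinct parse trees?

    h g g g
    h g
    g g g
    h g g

g g g

h g g g: 1 tree
h g: 1 tree
g g g: 4 trees
h g g: 1 tree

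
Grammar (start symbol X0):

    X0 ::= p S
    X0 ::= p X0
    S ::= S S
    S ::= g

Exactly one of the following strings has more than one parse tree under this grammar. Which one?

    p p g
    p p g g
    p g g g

p p g: 1 tree
p p g g: 1 tree
p g g g: 2 trees

p g g g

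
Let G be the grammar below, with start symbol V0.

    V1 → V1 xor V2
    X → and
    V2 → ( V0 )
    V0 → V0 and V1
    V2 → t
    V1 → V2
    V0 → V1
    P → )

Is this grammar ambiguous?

(X, P are unreachable from V0, so their rules don't affect L(V0).) V0 → V0 and V1 | V1  ;  V1 → V1 xor V2 | V2  — a left-associative chain with V2 at the bottom. Each string factors uniquely by precedence.

Unambiguous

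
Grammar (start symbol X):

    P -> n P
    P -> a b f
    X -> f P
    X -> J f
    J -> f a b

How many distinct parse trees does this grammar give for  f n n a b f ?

Parse trees for f n n a b f:
  [X f [P n [P n [P a b f]]]]

1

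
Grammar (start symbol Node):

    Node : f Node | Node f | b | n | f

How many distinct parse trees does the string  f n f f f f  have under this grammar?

Parse trees for f n f f f f:
  [Node f [Node [Node [Node [Node [Node n] f] f] f] f]]
  [Node [Node f [Node [Node [Node [Node n] f] f] f]] f]
  [Node [Node [Node f [Node [Node [Node n] f] f]] f] f]
  [Node [Node [Node [Node f [Node [Node n] f]] f] f] f]
  [Node [Node [Node [Node [Node f [Node n]] f] f] f] f]

5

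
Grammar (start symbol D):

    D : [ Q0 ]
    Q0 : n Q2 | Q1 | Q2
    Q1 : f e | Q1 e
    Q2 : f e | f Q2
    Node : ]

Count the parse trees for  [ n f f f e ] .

Parse trees for [ n f f f e ]:
  [D [ [Q0 n [Q2 f [Q2 f [Q2 f e]]]] ]]

1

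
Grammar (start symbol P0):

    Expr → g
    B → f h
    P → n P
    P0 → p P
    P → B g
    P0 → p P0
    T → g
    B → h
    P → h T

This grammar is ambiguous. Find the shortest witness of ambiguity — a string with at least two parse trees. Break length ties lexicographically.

length 3: p h g has 2 parse trees

Two derivations of p h g:
  P0 ⇒ p P ⇒ p B g ⇒ p h g
  P0 ⇒ p P ⇒ p h T ⇒ p h g

p h g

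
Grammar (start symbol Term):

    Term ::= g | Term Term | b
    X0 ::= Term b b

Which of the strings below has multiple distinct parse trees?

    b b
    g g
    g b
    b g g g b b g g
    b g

b b: 1 tree
g g: 1 tree
g b: 1 tree
b g g g b b g g: 429 trees
b g: 1 tree

b g g g b b g g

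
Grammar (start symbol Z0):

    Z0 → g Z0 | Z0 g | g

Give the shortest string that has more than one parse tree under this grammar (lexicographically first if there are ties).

length 1: no string has ≥2 trees
length 2: g g has 2 parse trees

Two derivations of g g:
  Z0 ⇒ g Z0 ⇒ g g
  Z0 ⇒ Z0 g ⇒ g g

g g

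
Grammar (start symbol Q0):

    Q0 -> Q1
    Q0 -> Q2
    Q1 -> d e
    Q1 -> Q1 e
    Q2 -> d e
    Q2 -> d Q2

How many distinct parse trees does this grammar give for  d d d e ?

1

Parse trees for d d d e:
  [Q0 [Q2 d [Q2 d [Q2 d e]]]]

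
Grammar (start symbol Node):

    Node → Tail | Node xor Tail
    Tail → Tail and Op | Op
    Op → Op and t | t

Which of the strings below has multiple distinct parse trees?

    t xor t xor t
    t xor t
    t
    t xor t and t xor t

t xor t and t xor t

t xor t xor t: 1 tree
t xor t: 1 tree
t: 1 tree
t xor t and t xor t: 2 trees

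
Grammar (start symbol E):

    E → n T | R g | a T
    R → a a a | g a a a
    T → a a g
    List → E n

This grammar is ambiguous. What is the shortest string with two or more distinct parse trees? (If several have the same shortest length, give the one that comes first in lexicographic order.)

a a a g

length 4: a a a g has 2 parse trees

Two derivations of a a a g:
  E ⇒ R g ⇒ a a a g
  E ⇒ a T ⇒ a a a g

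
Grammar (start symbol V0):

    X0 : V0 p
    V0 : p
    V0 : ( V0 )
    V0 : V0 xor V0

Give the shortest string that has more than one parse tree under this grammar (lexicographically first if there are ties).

length 1: no string has ≥2 trees
length 3: no string has ≥2 trees
length 5: p xor p xor p has 2 parse trees

Two derivations of p xor p xor p:
  V0 ⇒ V0 xor V0 ⇒ p xor V0 ⇒ p xor V0 xor V0 ⇒ p xor p xor V0 ⇒ p xor p xor p
  V0 ⇒ V0 xor V0 ⇒ V0 xor V0 xor V0 ⇒ p xor V0 xor V0 ⇒ p xor p xor V0 ⇒ p xor p xor p

p xor p xor p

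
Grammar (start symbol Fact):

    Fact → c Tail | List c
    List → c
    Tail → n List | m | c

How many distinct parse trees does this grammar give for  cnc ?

Parse trees for cnc:
  [Fact c [Tail n [List c]]]

1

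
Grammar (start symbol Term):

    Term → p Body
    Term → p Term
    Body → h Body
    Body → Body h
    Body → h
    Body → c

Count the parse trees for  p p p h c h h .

3

Parse trees for p p p h c h h:
  [Term p [Term p [Term p [Body h [Body [Body [Body c] h] h]]]]]
  [Term p [Term p [Term p [Body [Body h [Body [Body c] h]] h]]]]
  [Term p [Term p [Term p [Body [Body [Body h [Body c]] h] h]]]]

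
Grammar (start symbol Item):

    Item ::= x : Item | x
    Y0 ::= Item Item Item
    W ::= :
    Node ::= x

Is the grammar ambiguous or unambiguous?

Unambiguous

(Y0, W, Node are unreachable from Item, so their rules don't affect L(Item).) Right-recursive list with a separator: after each atom, whether the separator follows determines the rule. One parse per string.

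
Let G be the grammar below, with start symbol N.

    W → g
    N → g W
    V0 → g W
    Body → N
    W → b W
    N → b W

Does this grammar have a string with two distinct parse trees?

Unambiguous

Only N, W are reachable from N; ignoring the rest: The reachable rules are right-linear with at most one rule per (nonterminal, next-terminal) pair. Each input token forces the next rule, so parsing is deterministic.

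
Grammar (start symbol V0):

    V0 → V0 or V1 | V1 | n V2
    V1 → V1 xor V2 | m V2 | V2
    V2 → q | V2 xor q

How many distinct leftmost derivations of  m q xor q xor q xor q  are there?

Parse trees for m q xor q xor q xor q:
  [V0 [V1 [V1 m [V2 q]] xor [V2 [V2 [V2 q] xor q] xor q]]]
  [V0 [V1 [V1 [V1 m [V2 q]] xor [V2 q]] xor [V2 [V2 q] xor q]]]
  [V0 [V1 [V1 m [V2 [V2 q] xor q]] xor [V2 [V2 q] xor q]]]
  [V0 [V1 [V1 [V1 m [V2 q]] xor [V2 [V2 q] xor q]] xor [V2 q]]]
  [V0 [V1 [V1 [V1 [V1 m [V2 q]] xor [V2 q]] xor [V2 q]] xor [V2 q]]]
  [V0 [V1 [V1 [V1 m [V2 [V2 q] xor q]] xor [V2 q]] xor [V2 q]]]
  [V0 [V1 [V1 m [V2 [V2 [V2 q] xor q] xor q]] xor [V2 q]]]
  [V0 [V1 m [V2 [V2 [V2 [V2 q] xor q] xor q] xor q]]]

8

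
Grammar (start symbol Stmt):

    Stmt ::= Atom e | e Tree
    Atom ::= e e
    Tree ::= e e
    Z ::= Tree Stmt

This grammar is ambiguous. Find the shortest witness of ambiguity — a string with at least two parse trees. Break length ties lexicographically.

e e e

length 3: e e e has 2 parse trees

Two derivations of e e e:
  Stmt ⇒ Atom e ⇒ e e e
  Stmt ⇒ e Tree ⇒ e e e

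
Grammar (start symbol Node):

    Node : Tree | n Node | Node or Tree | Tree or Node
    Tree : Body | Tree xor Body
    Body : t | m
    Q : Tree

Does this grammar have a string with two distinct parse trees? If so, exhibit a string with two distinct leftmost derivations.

Ambiguous

Witness: m or m

Derivation 1: Node ⇒ Node or Tree ⇒ Tree or Tree ⇒ Body or Tree ⇒ m or Tree ⇒ m or Body ⇒ m or m
Derivation 2: Node ⇒ Tree or Node ⇒ Body or Node ⇒ m or Node ⇒ m or Tree ⇒ m or Body ⇒ m or m

Two distinct leftmost derivations for the same string.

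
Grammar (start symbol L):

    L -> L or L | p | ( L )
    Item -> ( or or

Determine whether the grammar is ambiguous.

Witness: p or p or p

Derivation 1: L ⇒ L or L ⇒ L or L or L ⇒ p or L or L ⇒ p or p or L ⇒ p or p or p
Derivation 2: L ⇒ L or L ⇒ p or L ⇒ p or L or L ⇒ p or p or L ⇒ p or p or p

Two distinct leftmost derivations for the same string.

Ambiguous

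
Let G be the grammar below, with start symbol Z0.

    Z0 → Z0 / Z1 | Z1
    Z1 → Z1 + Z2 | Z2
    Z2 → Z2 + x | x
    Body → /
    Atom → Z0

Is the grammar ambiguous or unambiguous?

Witness: x + x

Derivation 1: Z0 ⇒ Z1 ⇒ Z1 + Z2 ⇒ Z2 + Z2 ⇒ x + Z2 ⇒ x + x
Derivation 2: Z0 ⇒ Z1 ⇒ Z2 ⇒ Z2 + x ⇒ x + x

Two distinct leftmost derivations for the same string.

Ambiguous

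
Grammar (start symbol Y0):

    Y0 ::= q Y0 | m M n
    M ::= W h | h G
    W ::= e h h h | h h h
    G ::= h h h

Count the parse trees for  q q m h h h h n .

2

Parse trees for q q m h h h h n:
  [Y0 q [Y0 q [Y0 m [M [W h h h] h] n]]]
  [Y0 q [Y0 q [Y0 m [M h [G h h h]] n]]]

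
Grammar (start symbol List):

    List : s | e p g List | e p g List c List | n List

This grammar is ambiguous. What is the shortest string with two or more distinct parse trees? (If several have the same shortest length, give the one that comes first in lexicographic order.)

length 1: no string has ≥2 trees
length 2: no string has ≥2 trees
length 3: no string has ≥2 trees
length 4: no string has ≥2 trees
length 5: no string has ≥2 trees
length 6: no string has ≥2 trees
length 7: no string has ≥2 trees
length 8: no string has ≥2 trees
length 9: e p g e p g s c s has 2 parse trees

Two derivations of e p g e p g s c s:
  List ⇒ e p g List ⇒ e p g e p g List c List ⇒ e p g e p g s c List ⇒ e p g e p g s c s
  List ⇒ e p g List c List ⇒ e p g e p g List c List ⇒ e p g e p g s c List ⇒ e p g e p g s c s

e p g e p g s c s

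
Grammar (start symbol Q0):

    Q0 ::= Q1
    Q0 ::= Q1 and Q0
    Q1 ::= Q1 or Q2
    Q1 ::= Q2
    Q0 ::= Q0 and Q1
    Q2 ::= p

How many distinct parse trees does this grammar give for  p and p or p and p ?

4

Parse trees for p and p or p and p:
  [Q0 [Q1 [Q2 p]] and [Q0 [Q1 [Q1 [Q2 p]] or [Q2 p]] and [Q0 [Q1 [Q2 p]]]]]
  [Q0 [Q1 [Q2 p]] and [Q0 [Q0 [Q1 [Q1 [Q2 p]] or [Q2 p]]] and [Q1 [Q2 p]]]]
  [Q0 [Q0 [Q1 [Q2 p]] and [Q0 [Q1 [Q1 [Q2 p]] or [Q2 p]]]] and [Q1 [Q2 p]]]
  [Q0 [Q0 [Q0 [Q1 [Q2 p]]] and [Q1 [Q1 [Q2 p]] or [Q2 p]]] and [Q1 [Q2 p]]]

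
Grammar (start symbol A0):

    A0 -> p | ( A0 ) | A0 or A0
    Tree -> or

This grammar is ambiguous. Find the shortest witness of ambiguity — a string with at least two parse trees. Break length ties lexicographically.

p or p or p

length 1: no string has ≥2 trees
length 3: no string has ≥2 trees
length 5: p or p or p has 2 parse trees

Two derivations of p or p or p:
  A0 ⇒ A0 or A0 ⇒ p or A0 ⇒ p or A0 or A0 ⇒ p or p or A0 ⇒ p or p or p
  A0 ⇒ A0 or A0 ⇒ A0 or A0 or A0 ⇒ p or A0 or A0 ⇒ p or p or A0 ⇒ p or p or p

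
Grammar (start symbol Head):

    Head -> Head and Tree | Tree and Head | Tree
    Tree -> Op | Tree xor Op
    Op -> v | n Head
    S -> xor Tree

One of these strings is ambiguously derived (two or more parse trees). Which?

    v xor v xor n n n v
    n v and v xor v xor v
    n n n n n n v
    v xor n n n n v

v xor v xor n n n v: 1 tree
n v and v xor v xor v: 8 trees
n n n n n n v: 1 tree
v xor n n n n v: 1 tree

n v and v xor v xor v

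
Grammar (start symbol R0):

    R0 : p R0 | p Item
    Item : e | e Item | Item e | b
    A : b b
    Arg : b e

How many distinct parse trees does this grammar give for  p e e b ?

1

Parse trees for p e e b:
  [R0 p [Item e [Item e [Item b]]]]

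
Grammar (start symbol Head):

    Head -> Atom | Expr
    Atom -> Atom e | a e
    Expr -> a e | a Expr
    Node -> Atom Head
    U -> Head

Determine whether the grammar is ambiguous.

Witness: a e

Derivation 1: Head ⇒ Atom ⇒ a e
Derivation 2: Head ⇒ Expr ⇒ a e

Two distinct leftmost derivations for the same string.

Ambiguous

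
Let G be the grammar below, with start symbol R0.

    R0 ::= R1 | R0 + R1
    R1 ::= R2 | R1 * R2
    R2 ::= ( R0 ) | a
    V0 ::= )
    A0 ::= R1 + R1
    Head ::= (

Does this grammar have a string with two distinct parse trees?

Only R0, R1, R2 are reachable from R0; ignoring the rest: R0 → R0 + R1 | R1  ;  R1 → R1 * R2 | R2  — a left-associative chain with R2 at the bottom. Each string factors uniquely by precedence.

Unambiguous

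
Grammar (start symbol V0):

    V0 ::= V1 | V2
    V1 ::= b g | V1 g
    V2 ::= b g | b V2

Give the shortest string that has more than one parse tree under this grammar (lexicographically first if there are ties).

b g

length 2: b g has 2 parse trees

Two derivations of b g:
  V0 ⇒ V1 ⇒ b g
  V0 ⇒ V2 ⇒ b g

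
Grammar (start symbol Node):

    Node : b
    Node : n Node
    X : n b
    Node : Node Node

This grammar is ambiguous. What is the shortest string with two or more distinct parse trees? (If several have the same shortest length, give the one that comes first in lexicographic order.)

b b b

length 1: no string has ≥2 trees
length 2: no string has ≥2 trees
length 3: b b b has 2 parse trees

Two derivations of b b b:
  Node ⇒ Node Node ⇒ b Node ⇒ b Node Node ⇒ b b Node ⇒ b b b
  Node ⇒ Node Node ⇒ Node Node Node ⇒ b Node Node ⇒ b b Node ⇒ b b b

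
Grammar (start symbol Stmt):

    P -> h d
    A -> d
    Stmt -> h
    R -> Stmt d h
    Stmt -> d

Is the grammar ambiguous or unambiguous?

Unambiguous

Only Stmt is reachable from Stmt; ignoring the rest: The reachable rules are right-linear with at most one rule per (nonterminal, next-terminal) pair. Each input token forces the next rule, so parsing is deterministic.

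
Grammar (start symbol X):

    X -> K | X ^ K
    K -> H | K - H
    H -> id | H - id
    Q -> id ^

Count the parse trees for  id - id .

Parse trees for id - id:
  [X [K [H [H id] - id]]]
  [X [K [K [H id]] - [H id]]]

2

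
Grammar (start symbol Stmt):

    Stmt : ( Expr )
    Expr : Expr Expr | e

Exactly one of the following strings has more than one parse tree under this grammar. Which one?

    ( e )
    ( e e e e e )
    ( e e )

( e ): 1 tree
( e e e e e ): 14 trees
( e e ): 1 tree

( e e e e e )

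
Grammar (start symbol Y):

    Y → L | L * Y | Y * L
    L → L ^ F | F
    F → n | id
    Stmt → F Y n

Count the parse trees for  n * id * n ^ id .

4

Parse trees for n * id * n ^ id:
  [Y [L [F n]] * [Y [L [F id]] * [Y [L [L [F n]] ^ [F id]]]]]
  [Y [L [F n]] * [Y [Y [L [F id]]] * [L [L [F n]] ^ [F id]]]]
  [Y [Y [L [F n]] * [Y [L [F id]]]] * [L [L [F n]] ^ [F id]]]
  [Y [Y [Y [L [F n]]] * [L [F id]]] * [L [L [F n]] ^ [F id]]]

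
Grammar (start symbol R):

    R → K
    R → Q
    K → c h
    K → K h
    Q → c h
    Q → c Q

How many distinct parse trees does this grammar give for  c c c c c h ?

Parse trees for c c c c c h:
  [R [Q c [Q c [Q c [Q c [Q c h]]]]]]

1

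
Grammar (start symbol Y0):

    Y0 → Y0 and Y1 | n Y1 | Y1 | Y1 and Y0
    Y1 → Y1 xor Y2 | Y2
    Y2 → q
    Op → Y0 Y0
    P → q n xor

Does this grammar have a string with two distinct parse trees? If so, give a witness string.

Ambiguous

Witness: q and q

Derivation 1: Y0 ⇒ Y0 and Y1 ⇒ Y1 and Y1 ⇒ Y2 and Y1 ⇒ q and Y1 ⇒ q and Y2 ⇒ q and q
Derivation 2: Y0 ⇒ Y1 and Y0 ⇒ Y2 and Y0 ⇒ q and Y0 ⇒ q and Y1 ⇒ q and Y2 ⇒ q and q

Two distinct leftmost derivations for the same string.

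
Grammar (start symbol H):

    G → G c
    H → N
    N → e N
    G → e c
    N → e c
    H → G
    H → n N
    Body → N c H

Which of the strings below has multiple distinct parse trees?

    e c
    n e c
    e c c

e c: 2 trees
n e c: 1 tree
e c c: 1 tree

e c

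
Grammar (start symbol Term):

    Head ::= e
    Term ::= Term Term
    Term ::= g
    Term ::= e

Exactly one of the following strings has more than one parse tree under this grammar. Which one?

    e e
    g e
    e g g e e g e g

e g g e e g e g

e e: 1 tree
g e: 1 tree
e g g e e g e g: 429 trees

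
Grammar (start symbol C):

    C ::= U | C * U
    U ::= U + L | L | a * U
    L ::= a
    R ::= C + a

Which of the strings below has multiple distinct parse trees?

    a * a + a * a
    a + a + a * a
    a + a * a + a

a * a + a * a: 3 trees
a + a + a * a: 1 tree
a + a * a + a: 1 tree

a * a + a * a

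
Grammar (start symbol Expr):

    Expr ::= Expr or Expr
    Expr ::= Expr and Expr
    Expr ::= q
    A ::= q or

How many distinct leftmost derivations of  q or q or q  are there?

Parse trees for q or q or q:
  [Expr [Expr q] or [Expr [Expr q] or [Expr q]]]
  [Expr [Expr [Expr q] or [Expr q]] or [Expr q]]

2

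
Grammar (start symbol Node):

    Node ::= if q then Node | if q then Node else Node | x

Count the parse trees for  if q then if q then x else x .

2

Parse trees for if q then if q then x else x:
  [Node if q then [Node if q then [Node x] else [Node x]]]
  [Node if q then [Node if q then [Node x]] else [Node x]]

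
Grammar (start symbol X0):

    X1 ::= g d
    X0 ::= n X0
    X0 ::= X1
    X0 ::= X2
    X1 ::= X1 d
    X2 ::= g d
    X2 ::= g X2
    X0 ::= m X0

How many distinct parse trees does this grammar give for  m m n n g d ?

Parse trees for m m n n g d:
  [X0 m [X0 m [X0 n [X0 n [X0 [X1 g d]]]]]]
  [X0 m [X0 m [X0 n [X0 n [X0 [X2 g d]]]]]]

2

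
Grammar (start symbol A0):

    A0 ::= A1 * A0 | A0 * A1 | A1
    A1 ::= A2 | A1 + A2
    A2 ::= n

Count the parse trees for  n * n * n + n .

4

Parse trees for n * n * n + n:
  [A0 [A1 [A2 n]] * [A0 [A1 [A2 n]] * [A0 [A1 [A1 [A2 n]] + [A2 n]]]]]
  [A0 [A1 [A2 n]] * [A0 [A0 [A1 [A2 n]]] * [A1 [A1 [A2 n]] + [A2 n]]]]
  [A0 [A0 [A1 [A2 n]] * [A0 [A1 [A2 n]]]] * [A1 [A1 [A2 n]] + [A2 n]]]
  [A0 [A0 [A0 [A1 [A2 n]]] * [A1 [A2 n]]] * [A1 [A1 [A2 n]] + [A2 n]]]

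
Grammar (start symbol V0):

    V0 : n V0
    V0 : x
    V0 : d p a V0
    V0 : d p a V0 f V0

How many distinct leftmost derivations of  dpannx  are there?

1

Parse trees for dpannx:
  [V0 d p a [V0 n [V0 n [V0 x]]]]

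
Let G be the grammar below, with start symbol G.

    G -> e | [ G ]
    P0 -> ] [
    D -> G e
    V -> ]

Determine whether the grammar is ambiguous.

Unambiguous

(P0, D, V are unreachable from G, so their rules don't affect L(G).) L(G) is { openⁿ atom closeⁿ : n ≥ 0 }. The bracket depth fixes n, and the derivation is forced at every step.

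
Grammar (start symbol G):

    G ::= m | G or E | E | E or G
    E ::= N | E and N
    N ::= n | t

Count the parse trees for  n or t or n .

4

Parse trees for n or t or n:
  [G [G [G [E [N n]]] or [E [N t]]] or [E [N n]]]
  [G [G [E [N n]] or [G [E [N t]]]] or [E [N n]]]
  [G [E [N n]] or [G [G [E [N t]]] or [E [N n]]]]
  [G [E [N n]] or [G [E [N t]] or [G [E [N n]]]]]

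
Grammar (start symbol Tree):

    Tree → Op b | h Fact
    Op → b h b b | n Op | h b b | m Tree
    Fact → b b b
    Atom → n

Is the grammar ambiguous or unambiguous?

Witness: h b b b

Derivation 1: Tree ⇒ Op b ⇒ h b b b
Derivation 2: Tree ⇒ h Fact ⇒ h b b b

Two distinct leftmost derivations for the same string.

Ambiguous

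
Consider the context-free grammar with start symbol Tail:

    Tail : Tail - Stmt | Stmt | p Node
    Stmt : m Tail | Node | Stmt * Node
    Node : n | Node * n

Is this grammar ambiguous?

Ambiguous

Witness: n * n

Derivation 1: Tail ⇒ Stmt ⇒ Node ⇒ Node * n ⇒ n * n
Derivation 2: Tail ⇒ Stmt ⇒ Stmt * Node ⇒ Node * Node ⇒ n * Node ⇒ n * n

Two distinct leftmost derivations for the same string.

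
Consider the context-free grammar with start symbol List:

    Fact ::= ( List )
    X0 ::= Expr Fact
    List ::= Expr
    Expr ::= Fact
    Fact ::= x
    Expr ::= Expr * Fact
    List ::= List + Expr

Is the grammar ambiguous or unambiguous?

(X0 is unreachable from List, so its rules don't affect L(List).) List → List + Expr | Expr  ;  Expr → Expr * Fact | Fact  — a left-associative chain with Fact at the bottom. Each string factors uniquely by precedence.

Unambiguous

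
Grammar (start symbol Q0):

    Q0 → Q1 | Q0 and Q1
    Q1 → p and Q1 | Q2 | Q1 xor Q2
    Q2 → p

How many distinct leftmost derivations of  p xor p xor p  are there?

1

Parse trees for p xor p xor p:
  [Q0 [Q1 [Q1 [Q1 [Q2 p]] xor [Q2 p]] xor [Q2 p]]]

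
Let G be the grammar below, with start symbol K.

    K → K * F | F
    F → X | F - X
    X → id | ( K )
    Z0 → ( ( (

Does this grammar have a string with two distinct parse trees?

Only K, F, X are reachable from K; ignoring the rest: This is a standard precedence ladder (K over F over X), with each level left-recursive on its own operator ('*' at K, '-' at F). That structure is LR(1), hence unambiguous.

Unambiguous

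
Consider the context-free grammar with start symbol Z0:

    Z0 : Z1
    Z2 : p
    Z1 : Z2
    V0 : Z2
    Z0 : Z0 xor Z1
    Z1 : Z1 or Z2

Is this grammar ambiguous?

Unambiguous

(V0 is unreachable from Z0, so its rules don't affect L(Z0).) The grammar is stratified — Z0 handles 'xor' (left-recursive), Z1 handles 'or', Z2 atoms. Each operator has a fixed associativity and precedence level, so every string has one parse.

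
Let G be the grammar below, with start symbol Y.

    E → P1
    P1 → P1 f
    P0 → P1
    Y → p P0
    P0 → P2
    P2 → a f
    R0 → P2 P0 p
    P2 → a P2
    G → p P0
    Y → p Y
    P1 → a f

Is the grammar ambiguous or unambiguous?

Ambiguous

Witness: p a f

Derivation 1: Y ⇒ p P0 ⇒ p P1 ⇒ p a f
Derivation 2: Y ⇒ p P0 ⇒ p P2 ⇒ p a f

Two distinct leftmost derivations for the same string.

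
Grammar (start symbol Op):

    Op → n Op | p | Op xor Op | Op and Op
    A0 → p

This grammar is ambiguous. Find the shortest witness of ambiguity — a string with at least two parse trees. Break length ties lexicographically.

n p and p

length 1: no string has ≥2 trees
length 2: no string has ≥2 trees
length 3: no string has ≥2 trees
length 4: n p and p has 2 parse trees

Two derivations of n p and p:
  Op ⇒ n Op ⇒ n Op and Op ⇒ n p and Op ⇒ n p and p
  Op ⇒ Op and Op ⇒ n Op and Op ⇒ n p and Op ⇒ n p and p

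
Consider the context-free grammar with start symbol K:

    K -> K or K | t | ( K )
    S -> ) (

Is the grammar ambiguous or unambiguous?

Witness: t or t or t

Derivation 1: K ⇒ K or K ⇒ K or K or K ⇒ t or K or K ⇒ t or t or K ⇒ t or t or t
Derivation 2: K ⇒ K or K ⇒ t or K ⇒ t or K or K ⇒ t or t or K ⇒ t or t or t

Two distinct leftmost derivations for the same string.

Ambiguous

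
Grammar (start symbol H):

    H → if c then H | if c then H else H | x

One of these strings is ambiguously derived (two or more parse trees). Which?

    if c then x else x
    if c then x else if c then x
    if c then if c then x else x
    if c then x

if c then if c then x else x

if c then x else x: 1 tree
if c then x else if c then x: 1 tree
if c then if c then x else x: 2 trees
if c then x: 1 tree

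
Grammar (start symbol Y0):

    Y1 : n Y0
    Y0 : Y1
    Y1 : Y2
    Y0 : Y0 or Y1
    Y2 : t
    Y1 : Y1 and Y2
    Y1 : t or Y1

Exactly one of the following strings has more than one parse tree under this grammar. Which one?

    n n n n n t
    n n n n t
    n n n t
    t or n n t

n n n n n t: 1 tree
n n n n t: 1 tree
n n n t: 1 tree
t or n n t: 2 trees

t or n n t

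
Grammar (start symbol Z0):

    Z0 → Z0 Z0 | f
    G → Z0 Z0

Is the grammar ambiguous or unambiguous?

Ambiguous

Witness: f f f

Derivation 1: Z0 ⇒ Z0 Z0 ⇒ Z0 Z0 Z0 ⇒ f Z0 Z0 ⇒ f f Z0 ⇒ f f f
Derivation 2: Z0 ⇒ Z0 Z0 ⇒ f Z0 ⇒ f Z0 Z0 ⇒ f f Z0 ⇒ f f f

Two distinct leftmost derivations for the same string.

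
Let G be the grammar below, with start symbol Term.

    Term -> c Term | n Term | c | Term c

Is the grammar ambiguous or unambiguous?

Witness: c c

Derivation 1: Term ⇒ c Term ⇒ c c
Derivation 2: Term ⇒ Term c ⇒ c c

Two distinct leftmost derivations for the same string.

Ambiguous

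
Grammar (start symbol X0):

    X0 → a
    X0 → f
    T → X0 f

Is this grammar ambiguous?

(T is unreachable from X0, so its rules don't affect L(X0).) Restricted to the reachable nonterminals, every rule has the form A → t or A → t B, and no two rules for the same A share a first terminal. The grammar encodes a DFA — one run per string.

Unambiguous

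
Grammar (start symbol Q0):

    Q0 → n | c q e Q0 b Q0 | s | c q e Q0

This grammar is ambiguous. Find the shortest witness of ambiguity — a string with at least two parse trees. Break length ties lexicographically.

length 1: no string has ≥2 trees
length 4: no string has ≥2 trees
length 6: no string has ≥2 trees
length 7: no string has ≥2 trees
length 9: c q e c q e n b n has 2 parse trees

Two derivations of c q e c q e n b n:
  Q0 ⇒ c q e Q0 b Q0 ⇒ c q e c q e Q0 b Q0 ⇒ c q e c q e n b Q0 ⇒ c q e c q e n b n
  Q0 ⇒ c q e Q0 ⇒ c q e c q e Q0 b Q0 ⇒ c q e c q e n b Q0 ⇒ c q e c q e n b n

c q e c q e n b n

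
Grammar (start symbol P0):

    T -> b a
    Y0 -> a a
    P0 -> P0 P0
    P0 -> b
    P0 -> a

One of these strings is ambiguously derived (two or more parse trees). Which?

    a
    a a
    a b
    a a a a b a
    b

a: 1 tree
a a: 1 tree
a b: 1 tree
a a a a b a: 42 trees
b: 1 tree

a a a a b a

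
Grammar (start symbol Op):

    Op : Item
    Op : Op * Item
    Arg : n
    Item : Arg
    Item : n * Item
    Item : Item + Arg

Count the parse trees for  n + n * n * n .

Parse trees for n + n * n * n:
  [Op [Op [Item [Item [Arg n]] + [Arg n]]] * [Item n * [Item [Arg n]]]]
  [Op [Op [Op [Item [Item [Arg n]] + [Arg n]]] * [Item [Arg n]]] * [Item [Arg n]]]

2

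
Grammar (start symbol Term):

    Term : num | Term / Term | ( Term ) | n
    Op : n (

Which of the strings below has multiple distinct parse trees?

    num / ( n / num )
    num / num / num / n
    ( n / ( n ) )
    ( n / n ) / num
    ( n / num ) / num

num / ( n / num ): 1 tree
num / num / num / n: 5 trees
( n / ( n ) ): 1 tree
( n / n ) / num: 1 tree
( n / num ) / num: 1 tree

num / num / num / n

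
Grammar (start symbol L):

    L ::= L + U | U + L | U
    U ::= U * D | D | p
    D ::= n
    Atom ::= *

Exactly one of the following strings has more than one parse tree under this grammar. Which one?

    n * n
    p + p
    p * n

p + p

n * n: 1 tree
p + p: 2 trees
p * n: 1 tree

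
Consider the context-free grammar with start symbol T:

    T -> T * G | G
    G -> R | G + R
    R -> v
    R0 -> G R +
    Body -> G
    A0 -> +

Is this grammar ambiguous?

Unambiguous

(R0, Body, A0 are unreachable from T, so their rules don't affect L(T).) T → T * G | G  ;  G → G + R | R  — a left-associative chain with R at the bottom. Each string factors uniquely by precedence.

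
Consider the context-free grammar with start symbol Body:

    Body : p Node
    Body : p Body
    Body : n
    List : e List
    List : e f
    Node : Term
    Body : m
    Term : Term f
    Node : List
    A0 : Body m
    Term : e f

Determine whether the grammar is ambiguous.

Witness: p e f

Derivation 1: Body ⇒ p Node ⇒ p Term ⇒ p e f
Derivation 2: Body ⇒ p Node ⇒ p List ⇒ p e f

Two distinct leftmost derivations for the same string.

Ambiguous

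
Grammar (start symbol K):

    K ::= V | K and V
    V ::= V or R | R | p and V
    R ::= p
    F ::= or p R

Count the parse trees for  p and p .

Parse trees for p and p:
  [K [V p and [V [R p]]]]
  [K [K [V [R p]]] and [V [R p]]]

2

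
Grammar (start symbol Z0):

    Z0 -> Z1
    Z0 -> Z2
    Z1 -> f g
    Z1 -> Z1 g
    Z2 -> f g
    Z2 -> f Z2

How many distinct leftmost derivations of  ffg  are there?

Parse trees for ffg:
  [Z0 [Z2 f [Z2 f g]]]

1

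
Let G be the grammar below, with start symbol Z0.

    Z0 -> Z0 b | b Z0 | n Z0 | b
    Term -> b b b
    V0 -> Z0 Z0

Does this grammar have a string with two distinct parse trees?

Ambiguous

Witness: b b

Derivation 1: Z0 ⇒ Z0 b ⇒ b b
Derivation 2: Z0 ⇒ b Z0 ⇒ b b

Two distinct leftmost derivations for the same string.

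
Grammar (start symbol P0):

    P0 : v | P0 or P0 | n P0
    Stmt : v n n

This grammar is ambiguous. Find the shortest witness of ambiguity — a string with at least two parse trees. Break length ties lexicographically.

length 1: no string has ≥2 trees
length 2: no string has ≥2 trees
length 3: no string has ≥2 trees
length 4: n v or v has 2 parse trees

Two derivations of n v or v:
  P0 ⇒ P0 or P0 ⇒ n P0 or P0 ⇒ n v or P0 ⇒ n v or v
  P0 ⇒ n P0 ⇒ n P0 or P0 ⇒ n v or P0 ⇒ n v or v

n v or v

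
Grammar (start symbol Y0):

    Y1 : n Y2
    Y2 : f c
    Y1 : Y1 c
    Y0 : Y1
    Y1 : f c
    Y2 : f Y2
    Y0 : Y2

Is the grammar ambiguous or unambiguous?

Witness: f c

Derivation 1: Y0 ⇒ Y1 ⇒ f c
Derivation 2: Y0 ⇒ Y2 ⇒ f c

Two distinct leftmost derivations for the same string.

Ambiguous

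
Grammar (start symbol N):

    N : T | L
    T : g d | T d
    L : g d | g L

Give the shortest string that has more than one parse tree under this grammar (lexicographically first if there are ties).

length 2: g d has 2 parse trees

Two derivations of g d:
  N ⇒ T ⇒ g d
  N ⇒ L ⇒ g d

g d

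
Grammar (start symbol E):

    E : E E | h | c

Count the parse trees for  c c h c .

5

Parse trees for c c h c:
  [E [E c] [E [E c] [E [E h] [E c]]]]
  [E [E c] [E [E [E c] [E h]] [E c]]]
  [E [E [E c] [E c]] [E [E h] [E c]]]
  [E [E [E c] [E [E c] [E h]]] [E c]]
  [E [E [E [E c] [E c]] [E h]] [E c]]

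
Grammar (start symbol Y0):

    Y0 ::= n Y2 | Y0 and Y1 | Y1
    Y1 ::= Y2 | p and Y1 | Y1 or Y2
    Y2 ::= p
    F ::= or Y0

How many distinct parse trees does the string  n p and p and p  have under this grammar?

2

Parse trees for n p and p and p:
  [Y0 [Y0 n [Y2 p]] and [Y1 p and [Y1 [Y2 p]]]]
  [Y0 [Y0 [Y0 n [Y2 p]] and [Y1 [Y2 p]]] and [Y1 [Y2 p]]]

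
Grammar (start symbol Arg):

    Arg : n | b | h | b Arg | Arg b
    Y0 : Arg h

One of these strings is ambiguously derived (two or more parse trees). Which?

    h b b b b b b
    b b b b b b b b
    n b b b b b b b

b b b b b b b b

h b b b b b b: 1 tree
b b b b b b b b: 128 trees
n b b b b b b b: 1 tree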